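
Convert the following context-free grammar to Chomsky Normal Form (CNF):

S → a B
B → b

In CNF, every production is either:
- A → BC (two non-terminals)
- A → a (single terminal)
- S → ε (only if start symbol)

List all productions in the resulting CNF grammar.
The grammar has no ε-productions or unit productions to eliminate.
S → a B has terminal a in a right-hand side of length ≥ 2: introduce T_a → a and use T_a in place of a.
B → b is already in CNF (single terminal) – keep it.
S → a B becomes S → T_a B.
Resulting CNF grammar (3 productions): T_a → a; B → b; S → T_a B

Final answer: T_a → a; B → b; S → T_a B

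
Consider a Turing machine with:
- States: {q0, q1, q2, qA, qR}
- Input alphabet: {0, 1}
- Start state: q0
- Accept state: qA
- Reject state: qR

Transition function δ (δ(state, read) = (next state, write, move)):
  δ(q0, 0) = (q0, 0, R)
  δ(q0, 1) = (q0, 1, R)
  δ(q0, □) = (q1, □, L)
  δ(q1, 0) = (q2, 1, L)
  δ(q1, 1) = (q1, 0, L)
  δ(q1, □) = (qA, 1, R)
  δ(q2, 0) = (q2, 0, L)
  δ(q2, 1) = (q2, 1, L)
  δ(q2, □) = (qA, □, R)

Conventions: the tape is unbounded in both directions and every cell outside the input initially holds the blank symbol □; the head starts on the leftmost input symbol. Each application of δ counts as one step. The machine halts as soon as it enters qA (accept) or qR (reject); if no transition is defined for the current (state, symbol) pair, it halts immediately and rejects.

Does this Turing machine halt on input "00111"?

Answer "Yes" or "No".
Step 0: [q0]00111 (head at position 0)
Step 1: δ(q0, 0) = (q0, 0, R)  ⊢  0[q0]0111 (head at position 1)
Step 2: δ(q0, 0) = (q0, 0, R)  ⊢  00[q0]111 (head at position 2)
Step 3: δ(q0, 1) = (q0, 1, R)  ⊢  001[q0]11 (head at position 3)
Step 4: δ(q0, 1) = (q0, 1, R)  ⊢  0011[q0]1 (head at position 4)
Step 5: δ(q0, 1) = (q0, 1, R)  ⊢  00111[q0]□ (head at position 5)
Step 6: δ(q0, □) = (q1, □, L)  ⊢  0011[q1]1□ (head at position 4)
Step 7: δ(q1, 1) = (q1, 0, L)  ⊢  001[q1]10□ (head at position 3)
Step 8: δ(q1, 1) = (q1, 0, L)  ⊢  00[q1]100□ (head at position 2)
Step 9: δ(q1, 1) = (q1, 0, L)  ⊢  0[q1]0000□ (head at position 1)
Step 10: δ(q1, 0) = (q2, 1, L)  ⊢  [q2]01000□ (head at position 0)
Step 11: δ(q2, 0) = (q2, 0, L)  ⊢  [q2]□01000□ (head at position -1)
Step 12: δ(q2, □) = (qA, □, R)  ⊢  □[qA]01000□ (head at position 0)
The machine is in qA, so it halts and accepts.
It halts after 12 steps.

Final answer: Yes - halts after 12 steps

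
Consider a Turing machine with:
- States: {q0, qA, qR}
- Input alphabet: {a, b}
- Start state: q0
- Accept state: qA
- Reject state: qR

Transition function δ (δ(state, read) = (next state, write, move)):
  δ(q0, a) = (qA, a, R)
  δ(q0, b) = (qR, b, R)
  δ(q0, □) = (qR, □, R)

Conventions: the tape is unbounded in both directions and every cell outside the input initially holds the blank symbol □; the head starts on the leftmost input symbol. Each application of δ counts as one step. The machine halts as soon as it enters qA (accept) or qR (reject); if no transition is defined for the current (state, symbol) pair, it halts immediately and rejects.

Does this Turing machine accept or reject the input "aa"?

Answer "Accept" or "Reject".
Step 0: [q0]aa (head at position 0)
Step 1: δ(q0, a) = (qA, a, R)  ⊢  a[qA]a (head at position 1)
The machine is in qA, so it halts and accepts.

Final answer: Accept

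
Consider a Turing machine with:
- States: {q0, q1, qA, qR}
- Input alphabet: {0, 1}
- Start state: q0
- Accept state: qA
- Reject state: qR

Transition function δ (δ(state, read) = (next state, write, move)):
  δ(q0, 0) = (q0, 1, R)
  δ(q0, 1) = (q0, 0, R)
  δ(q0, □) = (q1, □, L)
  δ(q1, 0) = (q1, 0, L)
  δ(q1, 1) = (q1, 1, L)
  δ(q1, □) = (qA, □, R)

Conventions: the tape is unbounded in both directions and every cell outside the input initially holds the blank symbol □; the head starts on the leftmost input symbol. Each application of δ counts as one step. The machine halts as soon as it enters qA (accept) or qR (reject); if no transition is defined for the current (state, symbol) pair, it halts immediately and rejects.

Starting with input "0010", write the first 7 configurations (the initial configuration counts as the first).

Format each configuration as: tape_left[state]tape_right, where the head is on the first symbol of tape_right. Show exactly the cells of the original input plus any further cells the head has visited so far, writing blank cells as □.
Step 0: [q0]0010 (head at position 0)
Step 1: δ(q0, 0) = (q0, 1, R)  ⊢  1[q0]010 (head at position 1)
Step 2: δ(q0, 0) = (q0, 1, R)  ⊢  11[q0]10 (head at position 2)
Step 3: δ(q0, 1) = (q0, 0, R)  ⊢  110[q0]0 (head at position 3)
Step 4: δ(q0, 0) = (q0, 1, R)  ⊢  1101[q0]□ (head at position 4)
Step 5: δ(q0, □) = (q1, □, L)  ⊢  110[q1]1□ (head at position 3)
Step 6: δ(q1, 1) = (q1, 1, L)  ⊢  11[q1]01□ (head at position 2)

Final answer: [q0]0010 ⊢ 1[q0]010 ⊢ 11[q0]10 ⊢ 110[q0]0 ⊢ 1101[q0]□ ⊢ 110[q1]1□ ⊢ 11[q1]01□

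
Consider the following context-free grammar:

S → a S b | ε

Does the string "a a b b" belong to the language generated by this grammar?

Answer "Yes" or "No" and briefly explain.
A derivation exists: S ⇒ a S b ⇒ a a S b b ⇒ a a b b (using S → a S b twice, then S → ε).

Final answer: Yes - a valid derivation exists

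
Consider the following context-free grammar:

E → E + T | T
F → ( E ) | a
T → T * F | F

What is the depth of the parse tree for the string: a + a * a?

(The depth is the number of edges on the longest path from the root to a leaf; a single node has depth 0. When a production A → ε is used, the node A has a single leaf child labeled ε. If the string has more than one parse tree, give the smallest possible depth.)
The grammar is unambiguous; the parse tree of a + a * a is:
E → E + T at the root (depth 0).
  Left E (depth 1) → T (2) → F (3) → a (4).
  Right T (depth 1) → T * F; that T (2) → F (3) → a (4); F (2) → a (3).
The longest root-to-leaf paths have 4 edges.
Depth = 4.

Final answer: 4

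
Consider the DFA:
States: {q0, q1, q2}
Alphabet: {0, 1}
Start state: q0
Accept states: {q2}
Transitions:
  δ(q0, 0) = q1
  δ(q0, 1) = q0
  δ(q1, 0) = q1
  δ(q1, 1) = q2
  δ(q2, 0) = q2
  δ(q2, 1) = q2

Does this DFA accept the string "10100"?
Processing string "10100":
  q0 --1--> q0
  q0 --0--> q1
  q1 --1--> q2
  q2 --0--> q2
  q2 --0--> q2
Final state: q2
Accept states: {q2}
q2 is an accept state, so the string is accepted.

Final answer: Yes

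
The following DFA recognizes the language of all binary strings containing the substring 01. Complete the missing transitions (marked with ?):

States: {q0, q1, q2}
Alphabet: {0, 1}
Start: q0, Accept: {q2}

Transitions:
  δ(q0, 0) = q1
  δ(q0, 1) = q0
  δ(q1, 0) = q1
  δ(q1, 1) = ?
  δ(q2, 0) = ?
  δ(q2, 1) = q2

What each state remembers (consistent with the given transitions and accept states):
  q0: 01 not seen yet and the last symbol was not 0
  q1: 01 not seen yet and the last symbol was 0
  q2: the substring 01 has already been seen
Filling in the missing entries:
  δ(q1, 1): in q1 (01 not seen yet and the last symbol was 0), after reading 1 we have: the substring 01 has already been seen → q2
  δ(q2, 0): in q2 (the substring 01 has already been seen), after reading 0 we have: the substring 01 has already been seen → q2

Final answer: δ(q1, 1) = q2; δ(q2, 0) = q2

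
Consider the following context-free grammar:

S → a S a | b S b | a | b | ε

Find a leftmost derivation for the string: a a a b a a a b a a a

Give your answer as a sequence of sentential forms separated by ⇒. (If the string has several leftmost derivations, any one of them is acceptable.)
Start with S.
Step 1: the leftmost non-terminal is S; apply S → a S a:  a S a
Step 2: the leftmost non-terminal is S; apply S → a S a:  a a S a a
Step 3: the leftmost non-terminal is S; apply S → a S a:  a a a S a a a
Step 4: the leftmost non-terminal is S; apply S → b S b:  a a a b S b a a a
Step 5: the leftmost non-terminal is S; apply S → a S a:  a a a b a S a b a a a
Step 6: the leftmost non-terminal is S; apply S → a:  a a a b a a a b a a a

Final answer: S ⇒ a S a ⇒ a a S a a ⇒ a a a S a a a ⇒ a a a b S b a a a ⇒ a a a b a S a b a a a ⇒ a a a b a a a b a a a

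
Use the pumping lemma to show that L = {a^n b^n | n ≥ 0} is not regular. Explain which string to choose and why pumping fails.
Language: L = {a^n b^n | n ≥ 0} (equal numbers of a's followed by b's)
Step 1: Assume for contradiction that L is regular, with pumping length p.
Step 2: Choose s = a^p b^p. Then s ∈ L (it has p a's followed by p b's) and |s| ≥ p.
Step 3: Consider any decomposition s = xyz with |xy| ≤ p and |y| > 0. Since |xy| ≤ p and the first p symbols of s are all a's, y = a^k for some k with 1 ≤ k ≤ p.
Step 4: Pumping up (i = 2): xy²z = a^(p+k) b^p, which has more a's than b's, so xy²z ∉ L.
This contradicts the pumping lemma, so L is not regular.

Final answer: Choose s = a^p b^p. Since |xy| ≤ p, y = a^k with k ≥ 1. Then xy²z = a^(p+k) b^p ∉ L.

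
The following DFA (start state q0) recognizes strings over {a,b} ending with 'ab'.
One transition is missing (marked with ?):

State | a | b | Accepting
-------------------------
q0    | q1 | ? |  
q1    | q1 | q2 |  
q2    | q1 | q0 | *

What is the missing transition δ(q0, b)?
q0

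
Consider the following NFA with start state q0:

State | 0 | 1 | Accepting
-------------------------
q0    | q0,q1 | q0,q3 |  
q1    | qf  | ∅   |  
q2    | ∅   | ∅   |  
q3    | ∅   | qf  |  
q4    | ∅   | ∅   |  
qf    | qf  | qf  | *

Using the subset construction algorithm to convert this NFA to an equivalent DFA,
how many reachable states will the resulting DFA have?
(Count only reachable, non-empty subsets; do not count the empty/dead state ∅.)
Start subset: {q0}
{q0}: on 0 → {q0, q1}, on 1 → {q0, q3}
{q0, q1}: on 0 → {q0, q1, qf}, on 1 → {q0, q3}
{q0, q3}: on 0 → {q0, q1}, on 1 → {q0, q3, qf}
{q0, q1, qf}: on 0 → {q0, q1, qf}, on 1 → {q0, q3, qf}
{q0, q3, qf}: on 0 → {q0, q1, qf}, on 1 → {q0, q3, qf}
Reachable non-empty subsets: {q0}, {q0, q1}, {q0, q3}, {q0, q1, qf}, {q0, q3, qf} — 5 in total.

Final answer: 5 states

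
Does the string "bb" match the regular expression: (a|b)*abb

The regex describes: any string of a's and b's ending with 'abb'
No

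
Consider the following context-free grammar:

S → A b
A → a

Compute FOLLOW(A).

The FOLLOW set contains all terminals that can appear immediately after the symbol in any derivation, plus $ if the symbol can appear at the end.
A occurs only in S → A b, where it is immediately followed by the terminal b. So FOLLOW(A) = {b}.

Final answer: {b}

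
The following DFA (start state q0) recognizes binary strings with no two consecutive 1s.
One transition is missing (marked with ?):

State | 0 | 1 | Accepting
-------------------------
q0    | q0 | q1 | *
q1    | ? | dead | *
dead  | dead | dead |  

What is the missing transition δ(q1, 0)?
q0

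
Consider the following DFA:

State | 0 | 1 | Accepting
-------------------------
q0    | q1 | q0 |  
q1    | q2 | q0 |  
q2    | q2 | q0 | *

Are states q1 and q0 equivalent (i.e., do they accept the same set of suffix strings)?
Try the suffix "0".
From q1: q1 → q2 — accepting.
From q0: q0 → q1 — not accepting.
The two states disagree on this suffix, so they are not equivalent.

Final answer: No. Distinguishing string: "0" - accepted from q1 but not from q0.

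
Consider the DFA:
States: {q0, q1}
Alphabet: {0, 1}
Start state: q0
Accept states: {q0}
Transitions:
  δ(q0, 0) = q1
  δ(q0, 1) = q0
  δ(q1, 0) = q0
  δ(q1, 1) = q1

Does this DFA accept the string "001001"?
Processing string "001001":
  q0 --0--> q1
  q1 --0--> q0
  q0 --1--> q0
  q0 --0--> q1
  q1 --0--> q0
  q0 --1--> q0
Final state: q0
Accept states: {q0}
q0 is an accept state, so the string is accepted.

Final answer: Yes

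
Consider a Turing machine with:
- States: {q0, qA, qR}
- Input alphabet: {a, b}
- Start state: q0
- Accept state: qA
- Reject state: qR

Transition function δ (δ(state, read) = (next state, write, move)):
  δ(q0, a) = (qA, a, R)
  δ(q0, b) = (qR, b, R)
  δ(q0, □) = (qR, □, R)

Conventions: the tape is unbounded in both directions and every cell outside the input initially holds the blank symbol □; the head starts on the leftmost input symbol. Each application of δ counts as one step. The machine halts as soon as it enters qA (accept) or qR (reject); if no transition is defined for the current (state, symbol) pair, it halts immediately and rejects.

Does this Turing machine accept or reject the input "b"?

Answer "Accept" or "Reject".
Step 0: [q0]b (head at position 0)
Step 1: δ(q0, b) = (qR, b, R)  ⊢  b[qR]□ (head at position 1)
The machine is in qR, so it halts and rejects.

Final answer: Reject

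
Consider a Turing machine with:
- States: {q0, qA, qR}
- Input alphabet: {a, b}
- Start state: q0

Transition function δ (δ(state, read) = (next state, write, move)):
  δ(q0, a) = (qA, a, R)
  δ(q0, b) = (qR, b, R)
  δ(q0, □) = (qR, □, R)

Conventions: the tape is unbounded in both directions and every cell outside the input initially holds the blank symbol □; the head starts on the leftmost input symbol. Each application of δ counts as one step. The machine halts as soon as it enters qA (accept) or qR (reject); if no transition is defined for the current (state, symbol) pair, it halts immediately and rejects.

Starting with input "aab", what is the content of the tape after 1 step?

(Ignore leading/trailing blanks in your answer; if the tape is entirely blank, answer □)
Step 0: [q0]aab (head at position 0)
Step 1: δ(q0, a) = (qA, a, R)  ⊢  a[qA]ab (head at position 1)
Tape after 1 step (ignoring surrounding blanks): aab

Final answer: Tape: aab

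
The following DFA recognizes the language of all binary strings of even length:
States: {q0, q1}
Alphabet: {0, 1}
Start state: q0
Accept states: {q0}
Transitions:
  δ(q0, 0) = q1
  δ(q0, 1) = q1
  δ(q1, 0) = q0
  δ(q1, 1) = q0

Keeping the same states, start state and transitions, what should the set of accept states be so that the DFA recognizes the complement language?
The DFA is complete (every state has a transition on every symbol), so the complement
is recognized by the same DFA with accepting and non-accepting states swapped.
Original accept states: {q0}
Complement accept states = All states - Original accept states
= {q0, q1} - {q0}
= {q1}
Complement language: strings of ODD length

Final answer: {q1}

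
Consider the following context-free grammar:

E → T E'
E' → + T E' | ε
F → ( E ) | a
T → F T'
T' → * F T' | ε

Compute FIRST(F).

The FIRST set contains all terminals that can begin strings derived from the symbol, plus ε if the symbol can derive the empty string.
FIRST(F): F → ( E ) contributes '(' and F → a contributes 'a', so FIRST(F) = {(, a}. F is not nullable.

Final answer: {(, a}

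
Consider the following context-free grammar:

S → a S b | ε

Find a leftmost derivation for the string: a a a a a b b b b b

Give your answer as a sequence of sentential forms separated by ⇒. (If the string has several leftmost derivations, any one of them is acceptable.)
Start with S.
Step 1: the leftmost non-terminal is S; apply S → a S b:  a S b
Step 2: the leftmost non-terminal is S; apply S → a S b:  a a S b b
Step 3: the leftmost non-terminal is S; apply S → a S b:  a a a S b b b
Step 4: the leftmost non-terminal is S; apply S → a S b:  a a a a S b b b b
Step 5: the leftmost non-terminal is S; apply S → a S b:  a a a a a S b b b b b
Step 6: the leftmost non-terminal is S; apply S → ε:  a a a a a b b b b b

Final answer: S ⇒ a S b ⇒ a a S b b ⇒ a a a S b b b ⇒ a a a a S b b b b ⇒ a a a a a S b b b b b ⇒ a a a a a b b b b b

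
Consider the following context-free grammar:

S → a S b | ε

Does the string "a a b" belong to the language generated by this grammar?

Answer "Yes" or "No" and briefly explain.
Every derivation applies S → a S b some number n of times and then S → ε, producing a^n b^n with equally many a's and b's. The string a a b has two a's but only one b, so it cannot be derived.

Final answer: No - no valid derivation exists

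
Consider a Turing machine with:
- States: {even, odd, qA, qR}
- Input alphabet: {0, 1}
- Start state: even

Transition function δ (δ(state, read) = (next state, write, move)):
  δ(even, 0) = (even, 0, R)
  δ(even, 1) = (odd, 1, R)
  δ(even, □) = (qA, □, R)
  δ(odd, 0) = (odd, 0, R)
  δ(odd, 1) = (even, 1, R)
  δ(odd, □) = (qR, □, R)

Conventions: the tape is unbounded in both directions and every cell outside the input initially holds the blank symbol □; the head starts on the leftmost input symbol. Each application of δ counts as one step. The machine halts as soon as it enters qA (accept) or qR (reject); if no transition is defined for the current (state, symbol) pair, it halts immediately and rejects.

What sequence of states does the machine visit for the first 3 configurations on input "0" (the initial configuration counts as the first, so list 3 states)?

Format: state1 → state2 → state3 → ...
Step 0: [even]0 (head at position 0)
Step 1: δ(even, 0) = (even, 0, R)  ⊢  0[even]□ (head at position 1)
Step 2: δ(even, □) = (qA, □, R)  ⊢  0□[qA]□ (head at position 2)
Reading off the states of these 3 configurations: even → even → qA

Final answer: even → even → qA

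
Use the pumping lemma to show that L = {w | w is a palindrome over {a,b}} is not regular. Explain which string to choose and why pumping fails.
Language: L = {w | w is a palindrome over {a,b}} (strings that read the same forwards and backwards)
Step 1: Assume for contradiction that L is regular, with pumping length p.
Step 2: Choose s = a^p b a^p. Then s ∈ L (it reads the same forwards and backwards) and |s| ≥ p.
Step 3: Consider any decomposition s = xyz with |xy| ≤ p and |y| > 0. Since |xy| ≤ p and the first p symbols of s are all a's, y = a^k for some k with 1 ≤ k ≤ p.
Step 4: Pumping up (i = 2): xy²z = a^(p+k) b a^p. Its reverse is a^p b a^(p+k) ≠ a^(p+k) b a^p (the single b is no longer in the middle), so xy²z is not a palindrome and xy²z ∉ L.
This contradicts the pumping lemma, so L is not regular.

Final answer: Choose s = a^p b a^p. Since |xy| ≤ p, y = a^k with k ≥ 1. Then xy²z = a^(p+k) b a^p is not a palindrome, so ∉ L.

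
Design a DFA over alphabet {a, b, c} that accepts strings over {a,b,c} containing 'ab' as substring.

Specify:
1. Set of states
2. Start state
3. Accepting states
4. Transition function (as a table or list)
One valid DFA (any DFA recognizing the same language is acceptable):
States: {q0, q1, q2}
Start: q0
Accepting: {q2}
Transitions (accepting states marked with *):
State | a | b | c | Accepting
-----------------------------
q0    | q1 | q0 | q0 |  
q1    | q1 | q2 | q0 |  
q2    | q2 | q2 | q2 | *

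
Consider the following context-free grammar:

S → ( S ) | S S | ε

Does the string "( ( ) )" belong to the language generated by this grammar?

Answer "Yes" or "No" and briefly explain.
A derivation exists: S ⇒ ( S ) ⇒ ( ( S ) ) ⇒ ( ( ) ) (using S → ( S ) twice, then S → ε).

Final answer: Yes - a valid derivation exists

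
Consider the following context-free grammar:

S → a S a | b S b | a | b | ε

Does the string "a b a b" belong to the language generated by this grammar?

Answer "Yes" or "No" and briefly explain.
Every production places the same symbol at both ends (or yields a single symbol / ε), so every derived string is a palindrome. a b a b reversed is b a b a ≠ a b a b, so it is not a palindrome and cannot be derived (already the first step fails: the string starts with a but ends with b, so neither S → a S a nor S → b S b fits).

Final answer: No - no valid derivation exists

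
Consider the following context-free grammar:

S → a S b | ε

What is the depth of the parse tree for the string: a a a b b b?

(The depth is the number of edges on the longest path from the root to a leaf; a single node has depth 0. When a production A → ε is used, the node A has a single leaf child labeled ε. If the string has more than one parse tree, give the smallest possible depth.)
The only parse tree applies S → a S b 3 times (once per matching a…b pair) and then S → ε.
The S nodes sit at depths 0, 1, …, 3; the innermost S (depth 3) has the single child ε at depth 4.
The terminal leaves a, b are at depths 1..3, so the longest root-to-leaf path is S → S → … → S → ε with 4 edges.
Depth = 4.

Final answer: 4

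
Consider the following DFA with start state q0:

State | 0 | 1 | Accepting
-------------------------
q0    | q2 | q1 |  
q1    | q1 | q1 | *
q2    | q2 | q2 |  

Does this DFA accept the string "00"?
Start in q0.
Read '0': q0 → q2
Read '0': q2 → q2
Final state q2 is not accepting, so the string is rejected.

Final answer: No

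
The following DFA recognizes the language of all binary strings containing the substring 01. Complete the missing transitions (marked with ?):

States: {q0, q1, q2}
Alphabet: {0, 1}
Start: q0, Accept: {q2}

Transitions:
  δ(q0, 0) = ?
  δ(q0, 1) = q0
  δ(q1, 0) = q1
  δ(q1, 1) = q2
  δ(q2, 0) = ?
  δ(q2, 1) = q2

What each state remembers (consistent with the given transitions and accept states):
  q0: 01 not seen yet and the last symbol was not 0
  q1: 01 not seen yet and the last symbol was 0
  q2: the substring 01 has already been seen
Filling in the missing entries:
  δ(q0, 0): in q0 (01 not seen yet and the last symbol was not 0), after reading 0 we have: 01 not seen yet and the last symbol was 0 → q1
  δ(q2, 0): in q2 (the substring 01 has already been seen), after reading 0 we have: the substring 01 has already been seen → q2

Final answer: δ(q0, 0) = q1; δ(q2, 0) = q2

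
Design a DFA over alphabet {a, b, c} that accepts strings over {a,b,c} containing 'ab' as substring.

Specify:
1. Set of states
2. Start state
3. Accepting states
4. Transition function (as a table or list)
One valid DFA (any DFA recognizing the same language is acceptable):
States: {q0, q1, q2}
Start: q0
Accepting: {q2}
Transitions (accepting states marked with *):
State | a | b | c | Accepting
-----------------------------
q0    | q1 | q0 | q0 |  
q1    | q1 | q2 | q0 |  
q2    | q2 | q2 | q2 | *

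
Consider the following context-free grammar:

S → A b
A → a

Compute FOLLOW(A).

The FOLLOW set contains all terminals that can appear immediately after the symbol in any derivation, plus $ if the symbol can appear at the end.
A occurs only in S → A b, where it is immediately followed by the terminal b. So FOLLOW(A) = {b}.

Final answer: {b}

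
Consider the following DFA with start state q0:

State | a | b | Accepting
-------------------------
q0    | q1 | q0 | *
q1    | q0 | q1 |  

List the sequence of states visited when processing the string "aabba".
q0 → q1 → q0 → q0 → q0 → q1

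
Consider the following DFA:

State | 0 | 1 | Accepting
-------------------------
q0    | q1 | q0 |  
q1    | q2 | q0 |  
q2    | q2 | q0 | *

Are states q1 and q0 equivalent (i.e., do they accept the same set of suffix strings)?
Try the suffix "0".
From q1: q1 → q2 — accepting.
From q0: q0 → q1 — not accepting.
The two states disagree on this suffix, so they are not equivalent.

Final answer: No. Distinguishing string: "0" - accepted from q1 but not from q0.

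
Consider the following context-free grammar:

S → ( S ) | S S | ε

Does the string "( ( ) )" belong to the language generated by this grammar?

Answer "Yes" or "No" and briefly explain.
A derivation exists: S ⇒ ( S ) ⇒ ( ( S ) ) ⇒ ( ( ) ) (using S → ( S ) twice, then S → ε).

Final answer: Yes - a valid derivation exists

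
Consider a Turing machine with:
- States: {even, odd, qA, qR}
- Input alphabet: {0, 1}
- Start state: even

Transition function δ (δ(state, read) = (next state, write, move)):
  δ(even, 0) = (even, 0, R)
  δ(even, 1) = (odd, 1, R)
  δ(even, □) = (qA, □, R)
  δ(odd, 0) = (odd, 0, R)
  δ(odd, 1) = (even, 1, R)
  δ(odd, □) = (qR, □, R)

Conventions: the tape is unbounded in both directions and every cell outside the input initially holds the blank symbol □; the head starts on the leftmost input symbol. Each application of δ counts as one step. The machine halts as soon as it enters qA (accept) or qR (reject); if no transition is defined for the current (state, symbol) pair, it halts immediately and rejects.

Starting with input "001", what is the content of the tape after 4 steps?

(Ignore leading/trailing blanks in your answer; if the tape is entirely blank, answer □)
Step 0: [even]001 (head at position 0)
Step 1: δ(even, 0) = (even, 0, R)  ⊢  0[even]01 (head at position 1)
Step 2: δ(even, 0) = (even, 0, R)  ⊢  00[even]1 (head at position 2)
Step 3: δ(even, 1) = (odd, 1, R)  ⊢  001[odd]□ (head at position 3)
Step 4: δ(odd, □) = (qR, □, R)  ⊢  001□[qR]□ (head at position 4)
Tape after 4 steps (ignoring surrounding blanks): 001

Final answer: Tape: 001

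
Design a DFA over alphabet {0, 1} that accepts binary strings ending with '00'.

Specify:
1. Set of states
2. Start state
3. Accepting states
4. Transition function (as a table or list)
One valid DFA (any DFA recognizing the same language is acceptable):
States: {q0, q1, q2}
Start: q0
Accepting: {q2}
Transitions (accepting states marked with *):
State | 0 | 1 | Accepting
-------------------------
q0    | q1 | q0 |  
q1    | q2 | q0 |  
q2    | q2 | q0 | *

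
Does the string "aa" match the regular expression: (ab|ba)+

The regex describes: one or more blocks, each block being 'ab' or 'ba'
No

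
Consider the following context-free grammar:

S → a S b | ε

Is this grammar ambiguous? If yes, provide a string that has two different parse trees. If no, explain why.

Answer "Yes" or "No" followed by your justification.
At every step exactly one production applies: if the remaining string to generate is non-empty it starts with a and ends with b, forcing S → a S b; if it is empty, S → ε is forced. Hence each string a^n b^n has exactly one derivation (S → a S b applied n times, then S → ε) and one parse tree.

Final answer: No - the grammar is unambiguous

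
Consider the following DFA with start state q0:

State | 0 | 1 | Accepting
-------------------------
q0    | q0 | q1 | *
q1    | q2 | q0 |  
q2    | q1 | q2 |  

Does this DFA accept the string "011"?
Start in q0.
Read '0': q0 → q0
Read '1': q0 → q1
Read '1': q1 → q0
Final state q0 is accepting, so the string is accepted.

Final answer: Yes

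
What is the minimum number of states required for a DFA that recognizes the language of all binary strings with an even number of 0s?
Language: binary strings with an even number of 0s
Lower bound (Myhill–Nerode): the prefixes ε, 0 are pairwise distinguishable:
  ε vs 0: suffix ε distinguishes them (ε has zero 0s (accepted), 0 has one 0 (rejected))
So any DFA needs at least 2 states.
Upper bound: a DFA with 2 states exists (one state per class above).
Minimum states: 2

Final answer: 2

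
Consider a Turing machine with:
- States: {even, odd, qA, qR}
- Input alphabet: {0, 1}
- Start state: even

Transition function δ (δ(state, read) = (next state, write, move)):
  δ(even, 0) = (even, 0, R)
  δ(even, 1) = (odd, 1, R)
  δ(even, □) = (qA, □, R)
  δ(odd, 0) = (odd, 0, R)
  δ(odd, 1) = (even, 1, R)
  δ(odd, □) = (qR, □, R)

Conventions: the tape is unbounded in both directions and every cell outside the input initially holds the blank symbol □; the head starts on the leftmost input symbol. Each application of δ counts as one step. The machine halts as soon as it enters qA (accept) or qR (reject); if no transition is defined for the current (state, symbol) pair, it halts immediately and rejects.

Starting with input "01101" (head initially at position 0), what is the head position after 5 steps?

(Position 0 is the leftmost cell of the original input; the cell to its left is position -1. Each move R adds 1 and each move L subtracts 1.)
Step 0: [even]01101 (head at position 0)
Step 1: δ(even, 0) = (even, 0, R)  ⊢  0[even]1101 (head at position 1)
Step 2: δ(even, 1) = (odd, 1, R)  ⊢  01[odd]101 (head at position 2)
Step 3: δ(odd, 1) = (even, 1, R)  ⊢  011[even]01 (head at position 3)
Step 4: δ(even, 0) = (even, 0, R)  ⊢  0110[even]1 (head at position 4)
Step 5: δ(even, 1) = (odd, 1, R)  ⊢  01101[odd]□ (head at position 5)
Head position after 5 steps: 5

Final answer: Position 5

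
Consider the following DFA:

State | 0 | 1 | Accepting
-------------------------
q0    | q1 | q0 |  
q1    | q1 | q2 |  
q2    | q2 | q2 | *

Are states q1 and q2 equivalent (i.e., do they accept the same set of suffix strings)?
Try the suffix ε (the empty string).
From q1: q1 — not accepting.
From q2: q2 — accepting.
The two states disagree on this suffix, so they are not equivalent.

Final answer: No. Distinguishing string: ε (the empty string) - accepted from q2 but not from q1.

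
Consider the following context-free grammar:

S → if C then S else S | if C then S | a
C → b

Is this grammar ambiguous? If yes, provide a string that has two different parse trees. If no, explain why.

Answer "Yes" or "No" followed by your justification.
The 'dangling else' can attach to either if. Two leftmost derivations of  if b then if b then a else a:
  (1) S ⇒ if C then S else S ⇒ if b then S else S ⇒ if b then if C then S else S ⇒ if b then if b then S else S ⇒ if b then if b then a else S ⇒ if b then if b then a else a   (else belongs to the outer if)
  (2) S ⇒ if C then S ⇒ if b then S ⇒ if b then if C then S else S ⇒ if b then if b then S else S ⇒ if b then if b then a else S ⇒ if b then if b then a else a   (else belongs to the inner if)
Two distinct parse trees for the same string, so the grammar is ambiguous.

Final answer: Yes - the string 'if b then if b then a else a' has two distinct leftmost derivations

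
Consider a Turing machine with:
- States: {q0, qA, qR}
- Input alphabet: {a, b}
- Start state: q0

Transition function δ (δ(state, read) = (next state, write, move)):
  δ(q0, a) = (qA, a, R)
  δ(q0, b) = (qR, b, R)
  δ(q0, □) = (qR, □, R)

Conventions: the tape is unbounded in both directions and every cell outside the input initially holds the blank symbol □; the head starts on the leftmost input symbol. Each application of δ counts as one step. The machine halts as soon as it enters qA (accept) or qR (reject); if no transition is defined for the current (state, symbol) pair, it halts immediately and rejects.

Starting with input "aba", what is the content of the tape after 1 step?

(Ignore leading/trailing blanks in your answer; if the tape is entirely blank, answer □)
Step 0: [q0]aba (head at position 0)
Step 1: δ(q0, a) = (qA, a, R)  ⊢  a[qA]ba (head at position 1)
Tape after 1 step (ignoring surrounding blanks): aba

Final answer: Tape: aba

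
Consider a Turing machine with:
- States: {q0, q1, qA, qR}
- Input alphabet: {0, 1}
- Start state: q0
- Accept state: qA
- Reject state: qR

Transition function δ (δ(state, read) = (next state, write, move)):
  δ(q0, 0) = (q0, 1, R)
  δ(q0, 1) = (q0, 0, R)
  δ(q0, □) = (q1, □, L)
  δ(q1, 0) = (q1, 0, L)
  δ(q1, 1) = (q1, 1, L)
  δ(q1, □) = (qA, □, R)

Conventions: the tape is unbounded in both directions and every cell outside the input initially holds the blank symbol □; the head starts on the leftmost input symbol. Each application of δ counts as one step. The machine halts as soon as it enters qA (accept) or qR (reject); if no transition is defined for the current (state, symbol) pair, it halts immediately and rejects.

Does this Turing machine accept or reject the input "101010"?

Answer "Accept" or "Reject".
Step 0: [q0]101010 (head at position 0)
Step 1: δ(q0, 1) = (q0, 0, R)  ⊢  0[q0]01010 (head at position 1)
Step 2: δ(q0, 0) = (q0, 1, R)  ⊢  01[q0]1010 (head at position 2)
Step 3: δ(q0, 1) = (q0, 0, R)  ⊢  010[q0]010 (head at position 3)
Step 4: δ(q0, 0) = (q0, 1, R)  ⊢  0101[q0]10 (head at position 4)
Step 5: δ(q0, 1) = (q0, 0, R)  ⊢  01010[q0]0 (head at position 5)
Step 6: δ(q0, 0) = (q0, 1, R)  ⊢  010101[q0]□ (head at position 6)
Step 7: δ(q0, □) = (q1, □, L)  ⊢  01010[q1]1□ (head at position 5)
Step 8: δ(q1, 1) = (q1, 1, L)  ⊢  0101[q1]01□ (head at position 4)
Step 9: δ(q1, 0) = (q1, 0, L)  ⊢  010[q1]101□ (head at position 3)
Step 10: δ(q1, 1) = (q1, 1, L)  ⊢  01[q1]0101□ (head at position 2)
Step 11: δ(q1, 0) = (q1, 0, L)  ⊢  0[q1]10101□ (head at position 1)
Step 12: δ(q1, 1) = (q1, 1, L)  ⊢  [q1]010101□ (head at position 0)
Step 13: δ(q1, 0) = (q1, 0, L)  ⊢  [q1]□010101□ (head at position -1)
Step 14: δ(q1, □) = (qA, □, R)  ⊢  □[qA]010101□ (head at position 0)
The machine is in qA, so it halts and accepts.

Final answer: Accept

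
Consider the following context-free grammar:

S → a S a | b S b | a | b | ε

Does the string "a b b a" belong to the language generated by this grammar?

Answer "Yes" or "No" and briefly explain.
A derivation exists: S ⇒ a S a ⇒ a b S b a ⇒ a b b a (using S → a S a, S → b S b, then S → ε).

Final answer: Yes - a valid derivation exists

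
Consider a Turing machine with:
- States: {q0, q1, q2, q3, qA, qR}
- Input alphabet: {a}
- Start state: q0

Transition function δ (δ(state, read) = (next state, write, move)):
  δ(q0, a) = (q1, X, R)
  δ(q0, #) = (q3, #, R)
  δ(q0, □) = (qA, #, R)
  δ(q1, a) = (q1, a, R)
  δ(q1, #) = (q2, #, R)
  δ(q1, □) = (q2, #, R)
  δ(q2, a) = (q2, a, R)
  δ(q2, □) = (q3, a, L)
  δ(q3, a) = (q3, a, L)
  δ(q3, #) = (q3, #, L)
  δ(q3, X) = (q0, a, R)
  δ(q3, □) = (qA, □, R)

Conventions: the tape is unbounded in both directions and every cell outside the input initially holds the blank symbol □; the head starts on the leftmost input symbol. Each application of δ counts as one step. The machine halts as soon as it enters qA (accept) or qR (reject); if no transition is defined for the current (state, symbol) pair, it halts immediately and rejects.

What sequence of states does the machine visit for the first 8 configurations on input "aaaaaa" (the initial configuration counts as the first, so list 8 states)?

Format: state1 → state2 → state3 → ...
Step 0: [q0]aaaaaa (head at position 0)
Step 1: δ(q0, a) = (q1, X, R)  ⊢  X[q1]aaaaa (head at position 1)
Step 2: δ(q1, a) = (q1, a, R)  ⊢  Xa[q1]aaaa (head at position 2)
Step 3: δ(q1, a) = (q1, a, R)  ⊢  Xaa[q1]aaa (head at position 3)
Step 4: δ(q1, a) = (q1, a, R)  ⊢  Xaaa[q1]aa (head at position 4)
Step 5: δ(q1, a) = (q1, a, R)  ⊢  Xaaaa[q1]a (head at position 5)
Step 6: δ(q1, a) = (q1, a, R)  ⊢  Xaaaaa[q1]□ (head at position 6)
Step 7: δ(q1, □) = (q2, #, R)  ⊢  Xaaaaa#[q2]□ (head at position 7)
Reading off the states of these 8 configurations: q0 → q1 → q1 → q1 → q1 → q1 → q1 → q2

Final answer: q0 → q1 → q1 → q1 → q1 → q1 → q1 → q2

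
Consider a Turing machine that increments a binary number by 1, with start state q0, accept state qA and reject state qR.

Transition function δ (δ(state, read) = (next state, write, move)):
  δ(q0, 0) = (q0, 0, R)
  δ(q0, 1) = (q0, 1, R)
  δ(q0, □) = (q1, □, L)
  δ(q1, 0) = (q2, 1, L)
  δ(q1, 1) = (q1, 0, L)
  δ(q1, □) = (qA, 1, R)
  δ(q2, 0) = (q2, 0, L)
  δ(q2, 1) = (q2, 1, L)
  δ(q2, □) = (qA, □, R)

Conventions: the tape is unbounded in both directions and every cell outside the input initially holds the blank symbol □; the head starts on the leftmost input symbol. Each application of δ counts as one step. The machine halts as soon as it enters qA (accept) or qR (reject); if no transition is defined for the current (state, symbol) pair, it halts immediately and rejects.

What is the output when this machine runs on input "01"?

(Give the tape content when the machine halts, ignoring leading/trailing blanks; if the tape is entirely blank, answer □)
Step 0: [q0]01 (head at position 0)
Step 1: δ(q0, 0) = (q0, 0, R)  ⊢  0[q0]1 (head at position 1)
Step 2: δ(q0, 1) = (q0, 1, R)  ⊢  01[q0]□ (head at position 2)
Step 3: δ(q0, □) = (q1, □, L)  ⊢  0[q1]1□ (head at position 1)
Step 4: δ(q1, 1) = (q1, 0, L)  ⊢  [q1]00□ (head at position 0)
Step 5: δ(q1, 0) = (q2, 1, L)  ⊢  [q2]□10□ (head at position -1)
Step 6: δ(q2, □) = (qA, □, R)  ⊢  □[qA]10□ (head at position 0)
The machine is in qA, so it halts and accepts.
Tape content when halted (ignoring surrounding blanks): 10

Final answer: Output: 10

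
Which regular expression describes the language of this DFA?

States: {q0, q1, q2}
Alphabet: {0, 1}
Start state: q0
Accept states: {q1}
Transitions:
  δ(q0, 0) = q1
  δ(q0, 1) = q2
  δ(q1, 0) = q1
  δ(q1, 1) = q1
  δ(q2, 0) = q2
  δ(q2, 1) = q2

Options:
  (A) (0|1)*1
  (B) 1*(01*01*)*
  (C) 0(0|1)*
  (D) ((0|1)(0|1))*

Testing sample strings against the DFA:
  '11000' -> rejected
  '010' -> accepted
  '00110' -> accepted
  '0000' -> accepted
Checking each option for a counterexample:
  (A) (0|1)*1: '0' is accepted by the DFA but does not match the regex → eliminated
  (B) 1*(01*01*)*: ε is rejected by the DFA but matches the regex → eliminated
  (C) 0(0|1)*: agrees with the DFA on all strings of length ≤ 4
  (D) ((0|1)(0|1))*: ε is rejected by the DFA but matches the regex → eliminated
Only (C) 0(0|1)* is consistent with the DFA.

Final answer: (C) 0(0|1)*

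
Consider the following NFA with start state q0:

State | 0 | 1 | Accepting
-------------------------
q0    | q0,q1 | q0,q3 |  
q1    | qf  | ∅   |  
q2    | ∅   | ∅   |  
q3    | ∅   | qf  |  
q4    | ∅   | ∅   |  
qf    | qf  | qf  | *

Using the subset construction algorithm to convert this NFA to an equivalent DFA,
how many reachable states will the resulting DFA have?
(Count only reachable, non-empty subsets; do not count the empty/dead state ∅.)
Start subset: {q0}
{q0}: on 0 → {q0, q1}, on 1 → {q0, q3}
{q0, q1}: on 0 → {q0, q1, qf}, on 1 → {q0, q3}
{q0, q3}: on 0 → {q0, q1}, on 1 → {q0, q3, qf}
{q0, q1, qf}: on 0 → {q0, q1, qf}, on 1 → {q0, q3, qf}
{q0, q3, qf}: on 0 → {q0, q1, qf}, on 1 → {q0, q3, qf}
Reachable non-empty subsets: {q0}, {q0, q1}, {q0, q3}, {q0, q1, qf}, {q0, q3, qf} — 5 in total.

Final answer: 5 states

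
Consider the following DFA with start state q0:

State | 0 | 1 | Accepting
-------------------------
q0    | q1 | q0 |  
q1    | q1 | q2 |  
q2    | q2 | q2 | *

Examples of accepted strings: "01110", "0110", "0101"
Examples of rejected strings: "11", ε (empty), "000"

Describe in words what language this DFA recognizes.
binary strings containing '01' as a substring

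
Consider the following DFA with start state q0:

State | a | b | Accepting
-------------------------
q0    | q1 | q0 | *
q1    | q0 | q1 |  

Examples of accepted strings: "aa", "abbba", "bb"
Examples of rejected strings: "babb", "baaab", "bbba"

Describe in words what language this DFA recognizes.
strings over {a,b} with an even number of a's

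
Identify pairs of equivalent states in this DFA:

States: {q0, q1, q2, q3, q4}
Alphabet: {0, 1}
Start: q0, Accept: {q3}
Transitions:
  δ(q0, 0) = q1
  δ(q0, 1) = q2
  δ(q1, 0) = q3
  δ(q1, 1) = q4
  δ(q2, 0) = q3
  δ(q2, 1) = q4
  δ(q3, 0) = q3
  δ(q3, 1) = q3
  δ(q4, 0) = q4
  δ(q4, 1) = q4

Using the table-filling algorithm:
Round 0 – mark pairs where exactly one state is accepting: (q0,q3), (q1,q3), (q2,q3), (q3,q4)
Round 1 – newly marked: (q0,q1) [on 0: q1 vs q3, already marked]; (q0,q2) [on 0: q1 vs q3, already marked]; (q1,q4) [on 0: q3 vs q4, already marked]; (q2,q4) [on 0: q3 vs q4, already marked]
Round 2 – newly marked: (q0,q4) [on 0: q1 vs q4, already marked]
No further pairs can be marked.
(q1, q2) unmarked: δ(q1,0)=q3, δ(q2,0)=q3; δ(q1,1)=q4, δ(q2,1)=q4 → equivalent
Equivalent pairs: (q1, q2)

Final answer: Equivalent pairs: (q1, q2)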